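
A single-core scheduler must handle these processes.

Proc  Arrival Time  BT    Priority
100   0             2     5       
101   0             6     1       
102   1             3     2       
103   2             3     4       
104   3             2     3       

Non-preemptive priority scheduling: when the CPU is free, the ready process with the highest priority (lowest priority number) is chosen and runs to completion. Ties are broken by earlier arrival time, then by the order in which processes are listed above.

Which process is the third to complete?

104

Schedule: | 101 0-6 | 102 6-9 | 104 9-11 | 103 11-14 | 100 14-16 |
Completion: 100=16  101=6  102=9  103=14  104=11
Finish order: 101 → 102 → 104 → 103 → 100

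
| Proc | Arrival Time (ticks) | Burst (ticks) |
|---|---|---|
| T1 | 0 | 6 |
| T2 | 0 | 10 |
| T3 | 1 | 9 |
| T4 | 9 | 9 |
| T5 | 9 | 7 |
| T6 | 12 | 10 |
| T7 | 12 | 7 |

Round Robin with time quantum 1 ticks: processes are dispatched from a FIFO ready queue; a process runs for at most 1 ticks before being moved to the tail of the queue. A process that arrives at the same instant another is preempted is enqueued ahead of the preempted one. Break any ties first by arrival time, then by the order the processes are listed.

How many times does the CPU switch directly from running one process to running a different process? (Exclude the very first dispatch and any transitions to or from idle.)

56

Schedule: | T1 0-1 | T2 1-2 | T3 2-3 | T1 3-4 | T2 4-5 | T3 5-6 | T1 6-7 | T2 7-8 | T3 8-9 | T1 9-10 | T2 10-11 | T4 11-12 | T5 12-13 | T3 13-14 | T1 14-15 | T2 15-16 | T6 16-17 | T7 17-18 | T4 18-19 | T5 19-20 | T3 20-21 | T1 21-22 | T2 22-23 | T6 23-24 | T7 24-25 | T4 25-26 | T5 26-27 | T3 27-28 | T2 28-29 | T6 29-30 | T7 30-31 | T4 31-32 | T5 32-33 | T3 33-34 | T2 34-35 | T6 35-36 | T7 36-37 | T4 37-38 | T5 38-39 | T3 39-40 | T2 40-41 | T6 41-42 | T7 42-43 | T4 43-44 | T5 44-45 | T3 45-46 | T2 46-47 | T6 47-48 | T7 48-49 | T4 49-50 | T5 50-51 | T6 51-52 | T7 52-53 | T4 53-54 | T6 54-55 | T4 55-56 | T6 56-58 |
Completion: T1=22  T2=47  T3=46  T4=56  T5=51  T6=58  T7=53
Turnaround (C−A): T1=22  T2=47  T3=45  T4=47  T5=42  T6=46  T7=41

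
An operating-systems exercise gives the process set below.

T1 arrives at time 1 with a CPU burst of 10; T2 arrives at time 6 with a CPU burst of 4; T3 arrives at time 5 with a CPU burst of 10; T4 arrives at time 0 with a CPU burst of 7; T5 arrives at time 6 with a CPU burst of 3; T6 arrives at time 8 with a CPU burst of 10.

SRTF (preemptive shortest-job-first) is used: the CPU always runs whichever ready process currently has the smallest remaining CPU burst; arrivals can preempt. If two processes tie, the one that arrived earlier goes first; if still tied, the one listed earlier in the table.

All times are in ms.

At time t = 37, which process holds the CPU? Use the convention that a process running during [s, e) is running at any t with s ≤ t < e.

T6

Gantt: | T4 0-7 | T5 7-10 | T2 10-14 | T1 14-24 | T3 24-34 | T6 34-44 |
Completion: T1=24  T2=14  T3=34  T4=7  T5=10  T6=44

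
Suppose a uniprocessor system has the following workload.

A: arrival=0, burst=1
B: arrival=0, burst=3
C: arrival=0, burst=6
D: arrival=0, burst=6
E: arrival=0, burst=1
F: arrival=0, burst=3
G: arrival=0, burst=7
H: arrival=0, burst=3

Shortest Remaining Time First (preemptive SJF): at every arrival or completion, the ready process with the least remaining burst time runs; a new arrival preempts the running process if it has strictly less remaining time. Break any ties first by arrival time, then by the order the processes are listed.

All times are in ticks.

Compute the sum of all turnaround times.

97

Timeline: | A 0-1 | E 1-2 | B 2-5 | F 5-8 | H 8-11 | C 11-17 | D 17-23 | G 23-30 |
Completion: A=1  B=5  C=17  D=23  E=2  F=8  G=30  H=11
Turnaround = completion − arrival: A=1, B=5, C=17, D=23, E=2, F=8, G=30, H=11
Total turnaround = 1 + 5 + 17 + 23 + 2 + 8 + 30 + 11 = 97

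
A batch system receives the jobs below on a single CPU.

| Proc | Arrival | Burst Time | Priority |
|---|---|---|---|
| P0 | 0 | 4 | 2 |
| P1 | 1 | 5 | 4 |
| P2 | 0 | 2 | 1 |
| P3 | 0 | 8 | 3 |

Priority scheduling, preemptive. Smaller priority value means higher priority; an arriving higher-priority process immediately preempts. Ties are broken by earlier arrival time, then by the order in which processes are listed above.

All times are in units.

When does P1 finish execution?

19

Schedule: | P2 0-2 | P0 2-6 | P3 6-14 | P1 14-19 |
Completion: P0=6  P1=19  P2=2  P3=14
Turnaround (C−A): P0=6  P1=18  P2=2  P3=14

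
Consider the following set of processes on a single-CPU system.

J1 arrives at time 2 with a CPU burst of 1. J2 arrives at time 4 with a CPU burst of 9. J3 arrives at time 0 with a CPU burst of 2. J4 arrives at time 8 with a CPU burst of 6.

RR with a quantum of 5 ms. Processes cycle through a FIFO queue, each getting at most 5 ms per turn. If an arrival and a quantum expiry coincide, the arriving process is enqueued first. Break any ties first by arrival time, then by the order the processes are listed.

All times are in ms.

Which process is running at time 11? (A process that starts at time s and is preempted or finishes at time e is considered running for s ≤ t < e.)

Timeline: | J3 0-2 | J1 2-3 | idle 3-4 | J2 4-9 | J4 9-14 | J2 14-18 | J4 18-19 |
Completion: J1=3  J2=18  J3=2  J4=19

J4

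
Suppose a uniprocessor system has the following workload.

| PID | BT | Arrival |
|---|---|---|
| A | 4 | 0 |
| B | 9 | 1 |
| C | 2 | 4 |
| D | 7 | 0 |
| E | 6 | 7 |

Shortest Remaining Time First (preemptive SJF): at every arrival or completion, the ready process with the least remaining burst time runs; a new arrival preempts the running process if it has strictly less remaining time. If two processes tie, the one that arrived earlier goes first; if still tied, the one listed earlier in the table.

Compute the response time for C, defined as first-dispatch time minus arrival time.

0

Timeline: | A 0-4 | C 4-6 | D 6-13 | E 13-19 | B 19-28 |
Completion: A=4  B=28  C=6  D=13  E=19
Response(C) = first start − arrival = 4 − 4 = 0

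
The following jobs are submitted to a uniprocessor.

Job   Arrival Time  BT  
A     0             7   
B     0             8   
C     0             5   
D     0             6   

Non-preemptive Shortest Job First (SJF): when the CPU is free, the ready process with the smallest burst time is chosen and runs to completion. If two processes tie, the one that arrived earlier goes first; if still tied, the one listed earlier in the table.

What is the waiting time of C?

0

Schedule: | C 0-5 | D 5-11 | A 11-18 | B 18-26 |
Completion: A=18  B=26  C=5  D=11
Turnaround (C−A): A=18  B=26  C=5  D=11
Waiting(C) = turnaround − burst = 5 − 5 = 0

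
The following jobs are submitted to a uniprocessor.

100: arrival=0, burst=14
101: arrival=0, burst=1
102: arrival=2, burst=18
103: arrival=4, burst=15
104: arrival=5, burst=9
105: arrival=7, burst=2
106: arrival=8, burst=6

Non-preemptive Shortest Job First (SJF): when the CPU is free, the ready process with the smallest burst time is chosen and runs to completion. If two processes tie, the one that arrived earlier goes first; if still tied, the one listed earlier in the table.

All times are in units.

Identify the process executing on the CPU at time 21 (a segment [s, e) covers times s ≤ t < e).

Gantt: | 101 0-1 | 100 1-15 | 105 15-17 | 106 17-23 | 104 23-32 | 103 32-47 | 102 47-65 |
Completion: 100=15  101=1  102=65  103=47  104=32  105=17  106=23
Turnaround (C−A): 100=15  101=1  102=63  103=43  104=27  105=10  106=15

106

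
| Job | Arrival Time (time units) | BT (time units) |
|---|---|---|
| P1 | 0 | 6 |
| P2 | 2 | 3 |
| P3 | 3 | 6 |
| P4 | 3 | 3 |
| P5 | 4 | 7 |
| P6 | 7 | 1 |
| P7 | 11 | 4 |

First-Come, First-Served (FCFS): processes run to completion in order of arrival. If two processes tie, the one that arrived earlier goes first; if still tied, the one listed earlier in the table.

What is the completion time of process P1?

Timeline: | P1 0-6 | P2 6-9 | P3 9-15 | P4 15-18 | P5 18-25 | P6 25-26 | P7 26-30 |
Completion: P1=6  P2=9  P3=15  P4=18  P5=25  P6=26  P7=30
Turnaround (C−A): P1=6  P2=7  P3=12  P4=15  P5=21  P6=19  P7=19

6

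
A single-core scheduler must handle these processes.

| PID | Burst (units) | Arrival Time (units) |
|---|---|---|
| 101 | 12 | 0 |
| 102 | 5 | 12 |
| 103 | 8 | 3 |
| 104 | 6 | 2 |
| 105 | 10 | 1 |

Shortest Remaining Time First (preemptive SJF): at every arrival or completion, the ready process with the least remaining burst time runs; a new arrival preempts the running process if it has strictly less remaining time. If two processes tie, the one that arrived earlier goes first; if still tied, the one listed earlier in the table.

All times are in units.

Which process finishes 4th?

105

Timeline: | 101 0-1 | 105 1-2 | 104 2-8 | 103 8-16 | 102 16-21 | 105 21-30 | 101 30-41 |
Completion: 101=41  102=21  103=16  104=8  105=30
Turnaround (C−A): 101=41  102=9  103=13  104=6  105=29
Finish order: 104 → 103 → 102 → 105 → 101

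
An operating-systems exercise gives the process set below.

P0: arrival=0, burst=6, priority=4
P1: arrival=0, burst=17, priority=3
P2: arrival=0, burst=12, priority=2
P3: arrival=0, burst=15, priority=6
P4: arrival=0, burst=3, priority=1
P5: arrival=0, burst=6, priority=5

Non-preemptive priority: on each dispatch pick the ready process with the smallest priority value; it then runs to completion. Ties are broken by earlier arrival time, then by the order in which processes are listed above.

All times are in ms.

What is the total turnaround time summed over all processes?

191

Timeline: | P4 0-3 | P2 3-15 | P1 15-32 | P0 32-38 | P5 38-44 | P3 44-59 |
Completion: P0=38  P1=32  P2=15  P3=59  P4=3  P5=44
Turnaround = completion − arrival: P0=38, P1=32, P2=15, P3=59, P4=3, P5=44
Total turnaround = 38 + 32 + 15 + 59 + 3 + 44 = 191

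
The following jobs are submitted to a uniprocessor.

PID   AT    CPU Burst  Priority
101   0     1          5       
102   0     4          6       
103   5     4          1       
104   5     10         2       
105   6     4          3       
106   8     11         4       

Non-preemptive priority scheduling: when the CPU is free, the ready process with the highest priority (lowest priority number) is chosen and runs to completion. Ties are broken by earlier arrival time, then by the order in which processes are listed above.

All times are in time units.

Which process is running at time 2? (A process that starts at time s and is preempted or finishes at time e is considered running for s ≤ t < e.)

Timeline: | 101 0-1 | 102 1-5 | 103 5-9 | 104 9-19 | 105 19-23 | 106 23-34 |
Completion: 101=1  102=5  103=9  104=19  105=23  106=34

102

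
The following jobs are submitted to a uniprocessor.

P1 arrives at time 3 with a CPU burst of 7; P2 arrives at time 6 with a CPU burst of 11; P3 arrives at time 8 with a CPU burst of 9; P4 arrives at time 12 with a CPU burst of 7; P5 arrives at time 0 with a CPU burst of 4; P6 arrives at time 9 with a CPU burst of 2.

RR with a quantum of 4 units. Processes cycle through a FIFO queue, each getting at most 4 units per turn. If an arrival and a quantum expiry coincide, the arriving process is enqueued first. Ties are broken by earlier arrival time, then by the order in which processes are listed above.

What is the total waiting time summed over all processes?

Gantt: | P5 0-4 | P1 4-8 | P2 8-12 | P3 12-16 | P1 16-19 | P6 19-21 | P4 21-25 | P2 25-29 | P3 29-33 | P4 33-36 | P2 36-39 | P3 39-40 |
Completion: P1=19  P2=39  P3=40  P4=36  P5=4  P6=21
Waiting = turnaround − burst: P1=9, P2=22, P3=23, P4=17, P5=0, P6=10
Total waiting = 9 + 22 + 23 + 17 + 0 + 10 = 81

81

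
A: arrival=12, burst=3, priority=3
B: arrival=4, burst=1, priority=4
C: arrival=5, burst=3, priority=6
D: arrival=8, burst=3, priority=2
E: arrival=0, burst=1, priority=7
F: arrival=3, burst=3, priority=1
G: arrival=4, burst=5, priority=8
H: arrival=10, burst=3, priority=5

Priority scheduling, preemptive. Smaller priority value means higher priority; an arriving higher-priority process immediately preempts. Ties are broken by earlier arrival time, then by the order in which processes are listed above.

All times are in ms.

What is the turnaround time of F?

Timeline: | E 0-1 | idle 1-3 | F 3-6 | B 6-7 | C 7-8 | D 8-11 | H 11-12 | A 12-15 | H 15-17 | C 17-19 | G 19-24 |
Completion: A=15  B=7  C=19  D=11  E=1  F=6  G=24  H=17
Turnaround(F) = completion − arrival = 6 − 3 = 3

3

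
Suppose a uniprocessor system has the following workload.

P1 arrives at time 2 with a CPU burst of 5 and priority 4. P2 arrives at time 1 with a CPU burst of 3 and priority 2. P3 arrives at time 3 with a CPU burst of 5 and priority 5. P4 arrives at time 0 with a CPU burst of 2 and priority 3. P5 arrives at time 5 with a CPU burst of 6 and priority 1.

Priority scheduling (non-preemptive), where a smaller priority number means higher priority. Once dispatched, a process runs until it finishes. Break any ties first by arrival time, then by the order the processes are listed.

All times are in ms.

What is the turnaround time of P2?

4

Gantt: | P4 0-2 | P2 2-5 | P5 5-11 | P1 11-16 | P3 16-21 |
Completion: P1=16  P2=5  P3=21  P4=2  P5=11
Turnaround (C−A): P1=14  P2=4  P3=18  P4=2  P5=6
Turnaround(P2) = completion − arrival = 5 − 1 = 4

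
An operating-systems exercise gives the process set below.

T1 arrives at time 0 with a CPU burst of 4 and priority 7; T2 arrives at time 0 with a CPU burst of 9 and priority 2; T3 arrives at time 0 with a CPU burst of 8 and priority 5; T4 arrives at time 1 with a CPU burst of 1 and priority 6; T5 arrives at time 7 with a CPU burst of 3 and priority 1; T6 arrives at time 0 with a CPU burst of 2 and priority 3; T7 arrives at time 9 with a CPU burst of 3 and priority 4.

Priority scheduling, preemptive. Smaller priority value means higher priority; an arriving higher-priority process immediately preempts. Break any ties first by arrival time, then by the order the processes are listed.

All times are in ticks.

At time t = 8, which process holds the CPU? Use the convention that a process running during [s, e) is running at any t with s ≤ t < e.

Timeline: | T2 0-7 | T5 7-10 | T2 10-12 | T6 12-14 | T7 14-17 | T3 17-25 | T4 25-26 | T1 26-30 |
Completion: T1=30  T2=12  T3=25  T4=26  T5=10  T6=14  T7=17

T5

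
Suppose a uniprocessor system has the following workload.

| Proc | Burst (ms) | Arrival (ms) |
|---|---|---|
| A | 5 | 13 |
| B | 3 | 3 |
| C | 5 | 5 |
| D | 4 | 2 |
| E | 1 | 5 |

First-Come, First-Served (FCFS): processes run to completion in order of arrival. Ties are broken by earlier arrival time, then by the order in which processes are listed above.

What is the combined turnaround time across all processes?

Schedule: | idle 0-2 | D 2-6 | B 6-9 | C 9-14 | E 14-15 | A 15-20 |
Completion: A=20  B=9  C=14  D=6  E=15
Turnaround = completion − arrival: A=7, B=6, C=9, D=4, E=10
Total turnaround = 7 + 6 + 9 + 4 + 10 = 36

36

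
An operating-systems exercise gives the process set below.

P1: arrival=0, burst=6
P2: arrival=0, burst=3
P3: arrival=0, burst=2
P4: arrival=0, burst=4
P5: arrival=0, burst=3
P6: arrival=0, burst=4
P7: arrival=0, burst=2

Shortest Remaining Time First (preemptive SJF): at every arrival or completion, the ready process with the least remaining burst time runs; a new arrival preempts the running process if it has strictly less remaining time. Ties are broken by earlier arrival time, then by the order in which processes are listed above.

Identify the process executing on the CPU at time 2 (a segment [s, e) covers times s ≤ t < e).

P7

Schedule: | P3 0-2 | P7 2-4 | P2 4-7 | P5 7-10 | P4 10-14 | P6 14-18 | P1 18-24 |
Completion: P1=24  P2=7  P3=2  P4=14  P5=10  P6=18  P7=4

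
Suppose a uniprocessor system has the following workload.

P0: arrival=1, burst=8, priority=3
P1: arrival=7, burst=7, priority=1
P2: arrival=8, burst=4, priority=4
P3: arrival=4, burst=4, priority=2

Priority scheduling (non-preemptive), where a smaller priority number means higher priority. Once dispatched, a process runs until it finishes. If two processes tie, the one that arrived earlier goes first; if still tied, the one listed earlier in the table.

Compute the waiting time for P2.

12

Gantt: | idle 0-1 | P0 1-9 | P1 9-16 | P3 16-20 | P2 20-24 |
Completion: P0=9  P1=16  P2=24  P3=20
Waiting(P2) = turnaround − burst = 16 − 4 = 12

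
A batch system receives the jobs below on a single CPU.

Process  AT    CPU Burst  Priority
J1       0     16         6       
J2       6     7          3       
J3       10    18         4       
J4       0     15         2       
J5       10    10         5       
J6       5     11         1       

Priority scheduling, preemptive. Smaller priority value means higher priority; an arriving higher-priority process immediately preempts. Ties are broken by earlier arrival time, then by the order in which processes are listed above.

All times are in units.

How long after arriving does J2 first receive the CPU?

Gantt: | J4 0-5 | J6 5-16 | J4 16-26 | J2 26-33 | J3 33-51 | J5 51-61 | J1 61-77 |
Completion: J1=77  J2=33  J3=51  J4=26  J5=61  J6=16
Response(J2) = first start − arrival = 26 − 6 = 20

20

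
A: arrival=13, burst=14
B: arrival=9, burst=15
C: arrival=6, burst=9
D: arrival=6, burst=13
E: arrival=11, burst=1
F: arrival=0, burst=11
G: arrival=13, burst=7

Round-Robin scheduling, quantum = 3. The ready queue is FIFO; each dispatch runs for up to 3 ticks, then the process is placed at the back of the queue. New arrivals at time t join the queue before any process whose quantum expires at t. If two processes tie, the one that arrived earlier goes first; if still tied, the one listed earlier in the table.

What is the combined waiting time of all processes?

Timeline: | F 0-6 | C 6-9 | D 9-12 | F 12-15 | B 15-18 | C 18-21 | E 21-22 | D 22-25 | A 25-28 | G 28-31 | F 31-33 | B 33-36 | C 36-39 | D 39-42 | A 42-45 | G 45-48 | B 48-51 | D 51-54 | A 54-57 | G 57-58 | B 58-61 | D 61-62 | A 62-65 | B 65-68 | A 68-70 |
Completion: A=70  B=68  C=39  D=62  E=22  F=33  G=58
Turnaround (C−A): A=57  B=59  C=33  D=56  E=11  F=33  G=45
Waiting = turnaround − burst: A=43, B=44, C=24, D=43, E=10, F=22, G=38
Total waiting = 43 + 44 + 24 + 43 + 10 + 22 + 38 = 224

224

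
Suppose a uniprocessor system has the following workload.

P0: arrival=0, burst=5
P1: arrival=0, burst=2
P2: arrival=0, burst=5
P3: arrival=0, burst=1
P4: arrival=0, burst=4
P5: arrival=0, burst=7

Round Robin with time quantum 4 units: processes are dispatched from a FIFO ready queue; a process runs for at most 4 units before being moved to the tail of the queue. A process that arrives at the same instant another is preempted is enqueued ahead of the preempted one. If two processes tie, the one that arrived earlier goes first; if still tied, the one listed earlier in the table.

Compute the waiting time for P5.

17

Schedule: | P0 0-4 | P1 4-6 | P2 6-10 | P3 10-11 | P4 11-15 | P5 15-19 | P0 19-20 | P2 20-21 | P5 21-24 |
Completion: P0=20  P1=6  P2=21  P3=11  P4=15  P5=24
Turnaround (C−A): P0=20  P1=6  P2=21  P3=11  P4=15  P5=24
Waiting(P5) = turnaround − burst = 24 − 7 = 17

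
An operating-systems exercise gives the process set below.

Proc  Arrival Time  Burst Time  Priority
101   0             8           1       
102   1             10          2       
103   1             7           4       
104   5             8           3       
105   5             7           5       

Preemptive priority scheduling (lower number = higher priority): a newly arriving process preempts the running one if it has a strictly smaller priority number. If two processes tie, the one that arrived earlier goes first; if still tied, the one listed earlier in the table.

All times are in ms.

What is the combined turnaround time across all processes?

113

Schedule: | 101 0-8 | 102 8-18 | 104 18-26 | 103 26-33 | 105 33-40 |
Completion: 101=8  102=18  103=33  104=26  105=40
Turnaround (C−A): 101=8  102=17  103=32  104=21  105=35
Turnaround = completion − arrival: 101=8, 102=17, 103=32, 104=21, 105=35
Total turnaround = 8 + 17 + 32 + 21 + 35 = 113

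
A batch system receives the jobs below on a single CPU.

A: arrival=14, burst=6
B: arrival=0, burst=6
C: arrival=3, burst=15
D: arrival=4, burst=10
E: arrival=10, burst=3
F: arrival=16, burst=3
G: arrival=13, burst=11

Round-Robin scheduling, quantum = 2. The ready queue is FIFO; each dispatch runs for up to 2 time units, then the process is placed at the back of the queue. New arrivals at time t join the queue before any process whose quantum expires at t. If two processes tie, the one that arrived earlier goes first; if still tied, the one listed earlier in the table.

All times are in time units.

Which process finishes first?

B

Gantt: | B 0-4 | C 4-6 | D 6-8 | B 8-10 | C 10-12 | D 12-14 | E 14-16 | C 16-18 | G 18-20 | A 20-22 | D 22-24 | F 24-26 | E 26-27 | C 27-29 | G 29-31 | A 31-33 | D 33-35 | F 35-36 | C 36-38 | G 38-40 | A 40-42 | D 42-44 | C 44-46 | G 46-48 | C 48-50 | G 50-52 | C 52-53 | G 53-54 |
Completion: A=42  B=10  C=53  D=44  E=27  F=36  G=54
Turnaround (C−A): A=28  B=10  C=50  D=40  E=17  F=20  G=41
Finish order: B → E → F → A → D → C → G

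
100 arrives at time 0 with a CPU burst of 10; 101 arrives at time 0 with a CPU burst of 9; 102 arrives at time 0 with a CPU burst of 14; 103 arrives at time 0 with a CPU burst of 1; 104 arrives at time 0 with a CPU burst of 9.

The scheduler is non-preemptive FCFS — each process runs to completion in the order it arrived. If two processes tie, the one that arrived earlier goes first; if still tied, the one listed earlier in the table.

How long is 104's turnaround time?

43

Timeline: | 100 0-10 | 101 10-19 | 102 19-33 | 103 33-34 | 104 34-43 |
Completion: 100=10  101=19  102=33  103=34  104=43
Turnaround (C−A): 100=10  101=19  102=33  103=34  104=43
Turnaround(104) = completion − arrival = 43 − 0 = 43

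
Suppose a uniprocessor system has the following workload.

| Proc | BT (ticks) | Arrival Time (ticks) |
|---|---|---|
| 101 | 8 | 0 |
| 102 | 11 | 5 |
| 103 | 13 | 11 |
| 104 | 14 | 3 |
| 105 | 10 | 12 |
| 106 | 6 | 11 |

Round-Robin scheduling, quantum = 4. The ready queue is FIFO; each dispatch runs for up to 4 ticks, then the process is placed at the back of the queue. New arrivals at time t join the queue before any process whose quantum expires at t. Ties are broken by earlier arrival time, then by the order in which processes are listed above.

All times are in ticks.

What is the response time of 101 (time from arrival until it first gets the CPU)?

Schedule: | 101 0-4 | 104 4-8 | 101 8-12 | 102 12-16 | 104 16-20 | 103 20-24 | 106 24-28 | 105 28-32 | 102 32-36 | 104 36-40 | 103 40-44 | 106 44-46 | 105 46-50 | 102 50-53 | 104 53-55 | 103 55-59 | 105 59-61 | 103 61-62 |
Completion: 101=12  102=53  103=62  104=55  105=61  106=46
Response(101) = first start − arrival = 0 − 0 = 0

0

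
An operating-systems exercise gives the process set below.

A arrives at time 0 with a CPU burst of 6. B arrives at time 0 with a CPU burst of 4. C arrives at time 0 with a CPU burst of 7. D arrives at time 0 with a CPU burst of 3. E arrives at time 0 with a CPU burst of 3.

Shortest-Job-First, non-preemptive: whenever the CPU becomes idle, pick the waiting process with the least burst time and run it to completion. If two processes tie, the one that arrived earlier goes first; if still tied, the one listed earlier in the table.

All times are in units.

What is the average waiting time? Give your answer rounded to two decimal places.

7.00

Schedule: | D 0-3 | E 3-6 | B 6-10 | A 10-16 | C 16-23 |
Completion: A=16  B=10  C=23  D=3  E=6
Waiting times: A=10, B=6, C=16, D=0, E=3
Average waiting = (10+6+16+0+3) / 5 = 35/5 = 7.00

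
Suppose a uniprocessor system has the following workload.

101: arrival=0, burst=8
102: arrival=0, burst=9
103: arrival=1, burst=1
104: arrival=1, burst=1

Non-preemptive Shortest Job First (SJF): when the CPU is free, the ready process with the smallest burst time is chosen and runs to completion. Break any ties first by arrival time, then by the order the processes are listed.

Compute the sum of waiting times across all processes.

25

Gantt: | 101 0-8 | 103 8-9 | 104 9-10 | 102 10-19 |
Completion: 101=8  102=19  103=9  104=10
Waiting = turnaround − burst: 101=0, 102=10, 103=7, 104=8
Total waiting = 0 + 10 + 7 + 8 = 25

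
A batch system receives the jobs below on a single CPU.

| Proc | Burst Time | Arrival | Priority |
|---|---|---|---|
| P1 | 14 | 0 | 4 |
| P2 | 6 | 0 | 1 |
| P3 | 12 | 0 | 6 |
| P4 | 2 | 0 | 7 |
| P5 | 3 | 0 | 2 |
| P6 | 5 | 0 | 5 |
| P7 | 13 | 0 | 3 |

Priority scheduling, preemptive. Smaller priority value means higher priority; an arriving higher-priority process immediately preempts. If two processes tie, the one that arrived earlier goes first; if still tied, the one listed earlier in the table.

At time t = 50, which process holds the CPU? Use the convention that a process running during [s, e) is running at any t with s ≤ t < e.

Gantt: | P2 0-6 | P5 6-9 | P7 9-22 | P1 22-36 | P6 36-41 | P3 41-53 | P4 53-55 |
Completion: P1=36  P2=6  P3=53  P4=55  P5=9  P6=41  P7=22
Turnaround (C−A): P1=36  P2=6  P3=53  P4=55  P5=9  P6=41  P7=22

P3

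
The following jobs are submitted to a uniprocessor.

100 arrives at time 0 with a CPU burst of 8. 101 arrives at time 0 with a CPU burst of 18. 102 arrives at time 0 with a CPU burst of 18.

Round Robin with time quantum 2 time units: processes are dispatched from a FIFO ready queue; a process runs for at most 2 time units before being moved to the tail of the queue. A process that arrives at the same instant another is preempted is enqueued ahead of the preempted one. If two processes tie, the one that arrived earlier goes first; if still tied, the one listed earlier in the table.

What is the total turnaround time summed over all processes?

106

Schedule: | 100 0-2 | 101 2-4 | 102 4-6 | 100 6-8 | 101 8-10 | 102 10-12 | 100 12-14 | 101 14-16 | 102 16-18 | 100 18-20 | 101 20-22 | 102 22-24 | 101 24-26 | 102 26-28 | 101 28-30 | 102 30-32 | 101 32-34 | 102 34-36 | 101 36-38 | 102 38-40 | 101 40-42 | 102 42-44 |
Completion: 100=20  101=42  102=44
Turnaround (C−A): 100=20  101=42  102=44
Turnaround = completion − arrival: 100=20, 101=42, 102=44
Total turnaround = 20 + 42 + 44 = 106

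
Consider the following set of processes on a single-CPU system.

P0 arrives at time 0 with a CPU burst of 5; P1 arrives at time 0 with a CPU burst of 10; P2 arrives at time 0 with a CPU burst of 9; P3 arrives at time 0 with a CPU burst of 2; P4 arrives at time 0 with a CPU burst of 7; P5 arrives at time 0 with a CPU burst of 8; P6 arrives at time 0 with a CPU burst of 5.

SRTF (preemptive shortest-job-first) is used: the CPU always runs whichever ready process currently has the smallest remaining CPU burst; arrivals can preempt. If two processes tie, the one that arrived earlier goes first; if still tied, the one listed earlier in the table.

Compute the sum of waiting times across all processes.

Gantt: | P3 0-2 | P0 2-7 | P6 7-12 | P4 12-19 | P5 19-27 | P2 27-36 | P1 36-46 |
Completion: P0=7  P1=46  P2=36  P3=2  P4=19  P5=27  P6=12
Waiting = turnaround − burst: P0=2, P1=36, P2=27, P3=0, P4=12, P5=19, P6=7
Total waiting = 2 + 36 + 27 + 0 + 12 + 19 + 7 = 103

103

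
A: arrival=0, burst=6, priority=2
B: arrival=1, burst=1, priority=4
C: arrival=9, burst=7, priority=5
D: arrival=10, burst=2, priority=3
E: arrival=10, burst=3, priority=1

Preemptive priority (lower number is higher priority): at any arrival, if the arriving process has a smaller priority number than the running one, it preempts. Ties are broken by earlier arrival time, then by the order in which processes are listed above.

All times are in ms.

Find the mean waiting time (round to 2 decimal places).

2.60

Gantt: | A 0-6 | B 6-7 | idle 7-9 | C 9-10 | E 10-13 | D 13-15 | C 15-21 |
Completion: A=6  B=7  C=21  D=15  E=13
Waiting times: A=0, B=5, C=5, D=3, E=0
Average waiting = (0+5+5+3+0) / 5 = 13/5 = 2.60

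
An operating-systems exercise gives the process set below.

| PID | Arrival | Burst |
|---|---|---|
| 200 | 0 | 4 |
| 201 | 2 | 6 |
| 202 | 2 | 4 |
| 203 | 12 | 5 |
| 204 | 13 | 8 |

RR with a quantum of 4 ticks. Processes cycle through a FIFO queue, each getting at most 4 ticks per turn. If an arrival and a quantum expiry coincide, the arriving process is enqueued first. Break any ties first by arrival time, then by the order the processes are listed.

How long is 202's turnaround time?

10

Gantt: | 200 0-4 | 201 4-8 | 202 8-12 | 201 12-14 | 203 14-18 | 204 18-22 | 203 22-23 | 204 23-27 |
Completion: 200=4  201=14  202=12  203=23  204=27
Turnaround (C−A): 200=4  201=12  202=10  203=11  204=14
Turnaround(202) = completion − arrival = 12 − 2 = 10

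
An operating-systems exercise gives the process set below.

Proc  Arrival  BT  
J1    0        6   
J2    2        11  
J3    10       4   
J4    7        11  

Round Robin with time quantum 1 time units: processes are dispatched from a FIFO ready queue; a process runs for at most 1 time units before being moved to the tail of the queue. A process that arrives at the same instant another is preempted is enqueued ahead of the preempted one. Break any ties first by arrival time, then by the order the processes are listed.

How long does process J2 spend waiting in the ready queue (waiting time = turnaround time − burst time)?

16

Gantt: | J1 0-2 | J2 2-3 | J1 3-4 | J2 4-5 | J1 5-6 | J2 6-7 | J1 7-8 | J4 8-9 | J2 9-10 | J1 10-11 | J4 11-12 | J3 12-13 | J2 13-14 | J4 14-15 | J3 15-16 | J2 16-17 | J4 17-18 | J3 18-19 | J2 19-20 | J4 20-21 | J3 21-22 | J2 22-23 | J4 23-24 | J2 24-25 | J4 25-26 | J2 26-27 | J4 27-28 | J2 28-29 | J4 29-32 |
Completion: J1=11  J2=29  J3=22  J4=32
Turnaround (C−A): J1=11  J2=27  J3=12  J4=25
Waiting(J2) = turnaround − burst = 27 − 11 = 16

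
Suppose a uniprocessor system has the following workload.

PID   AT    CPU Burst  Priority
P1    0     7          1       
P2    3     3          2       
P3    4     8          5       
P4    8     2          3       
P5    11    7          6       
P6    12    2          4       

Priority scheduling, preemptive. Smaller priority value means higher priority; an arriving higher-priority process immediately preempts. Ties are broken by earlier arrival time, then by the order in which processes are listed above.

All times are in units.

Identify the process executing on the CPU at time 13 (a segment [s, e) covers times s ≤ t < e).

P6

Schedule: | P1 0-7 | P2 7-10 | P4 10-12 | P6 12-14 | P3 14-22 | P5 22-29 |
Completion: P1=7  P2=10  P3=22  P4=12  P5=29  P6=14
Turnaround (C−A): P1=7  P2=7  P3=18  P4=4  P5=18  P6=2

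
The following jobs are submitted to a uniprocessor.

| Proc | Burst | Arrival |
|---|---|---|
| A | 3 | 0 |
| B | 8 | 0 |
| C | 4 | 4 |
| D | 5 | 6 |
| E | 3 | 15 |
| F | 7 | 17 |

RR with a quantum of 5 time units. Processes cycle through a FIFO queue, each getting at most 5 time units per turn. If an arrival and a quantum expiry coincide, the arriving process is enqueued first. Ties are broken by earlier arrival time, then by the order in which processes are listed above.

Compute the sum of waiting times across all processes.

33

Gantt: | A 0-3 | B 3-8 | C 8-12 | D 12-17 | B 17-20 | E 20-23 | F 23-30 |
Completion: A=3  B=20  C=12  D=17  E=23  F=30
Turnaround (C−A): A=3  B=20  C=8  D=11  E=8  F=13
Waiting = turnaround − burst: A=0, B=12, C=4, D=6, E=5, F=6
Total waiting = 0 + 12 + 4 + 6 + 5 + 6 = 33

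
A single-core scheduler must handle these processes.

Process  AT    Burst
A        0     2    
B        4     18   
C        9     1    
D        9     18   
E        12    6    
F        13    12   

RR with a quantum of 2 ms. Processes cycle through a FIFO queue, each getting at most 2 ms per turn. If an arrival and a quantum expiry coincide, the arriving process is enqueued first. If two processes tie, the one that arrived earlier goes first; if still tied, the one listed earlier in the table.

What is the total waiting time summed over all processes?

Timeline: | A 0-2 | idle 2-4 | B 4-10 | C 10-11 | D 11-13 | B 13-15 | E 15-17 | F 17-19 | D 19-21 | B 21-23 | E 23-25 | F 25-27 | D 27-29 | B 29-31 | E 31-33 | F 33-35 | D 35-37 | B 37-39 | F 39-41 | D 41-43 | B 43-45 | F 45-47 | D 47-49 | B 49-51 | F 51-53 | D 53-59 |
Completion: A=2  B=51  C=11  D=59  E=33  F=53
Turnaround (C−A): A=2  B=47  C=2  D=50  E=21  F=40
Waiting = turnaround − burst: A=0, B=29, C=1, D=32, E=15, F=28
Total waiting = 0 + 29 + 1 + 32 + 15 + 28 = 105

105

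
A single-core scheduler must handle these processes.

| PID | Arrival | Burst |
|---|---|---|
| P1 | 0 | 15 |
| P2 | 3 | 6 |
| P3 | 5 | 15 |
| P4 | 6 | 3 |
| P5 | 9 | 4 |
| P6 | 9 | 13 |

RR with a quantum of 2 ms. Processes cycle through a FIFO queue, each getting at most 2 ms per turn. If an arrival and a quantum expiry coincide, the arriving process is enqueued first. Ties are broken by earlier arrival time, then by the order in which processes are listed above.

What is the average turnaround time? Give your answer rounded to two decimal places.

Schedule: | P1 0-4 | P2 4-6 | P1 6-8 | P3 8-10 | P4 10-12 | P2 12-14 | P1 14-16 | P5 16-18 | P6 18-20 | P3 20-22 | P4 22-23 | P2 23-25 | P1 25-27 | P5 27-29 | P6 29-31 | P3 31-33 | P1 33-35 | P6 35-37 | P3 37-39 | P1 39-41 | P6 41-43 | P3 43-45 | P1 45-46 | P6 46-48 | P3 48-50 | P6 50-52 | P3 52-54 | P6 54-55 | P3 55-56 |
Completion: P1=46  P2=25  P3=56  P4=23  P5=29  P6=55
Turnaround times: P1=46, P2=22, P3=51, P4=17, P5=20, P6=46
Average turnaround = (46+22+51+17+20+46) / 6 = 202/6 = 33.67

33.67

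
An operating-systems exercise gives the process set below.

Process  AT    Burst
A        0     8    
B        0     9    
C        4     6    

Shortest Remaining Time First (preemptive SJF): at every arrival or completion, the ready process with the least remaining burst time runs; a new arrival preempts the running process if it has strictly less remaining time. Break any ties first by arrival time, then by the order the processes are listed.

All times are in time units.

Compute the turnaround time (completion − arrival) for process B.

23

Timeline: | A 0-8 | C 8-14 | B 14-23 |
Completion: A=8  B=23  C=14
Turnaround(B) = completion − arrival = 23 − 0 = 23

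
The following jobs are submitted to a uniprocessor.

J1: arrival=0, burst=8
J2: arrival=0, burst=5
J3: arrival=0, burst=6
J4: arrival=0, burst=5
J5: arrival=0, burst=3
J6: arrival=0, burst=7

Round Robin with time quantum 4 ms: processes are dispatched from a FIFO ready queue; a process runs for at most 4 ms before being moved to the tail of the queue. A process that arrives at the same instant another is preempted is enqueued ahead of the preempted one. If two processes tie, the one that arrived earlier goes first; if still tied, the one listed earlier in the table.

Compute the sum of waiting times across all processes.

135

Timeline: | J1 0-4 | J2 4-8 | J3 8-12 | J4 12-16 | J5 16-19 | J6 19-23 | J1 23-27 | J2 27-28 | J3 28-30 | J4 30-31 | J6 31-34 |
Completion: J1=27  J2=28  J3=30  J4=31  J5=19  J6=34
Turnaround (C−A): J1=27  J2=28  J3=30  J4=31  J5=19  J6=34
Waiting = turnaround − burst: J1=19, J2=23, J3=24, J4=26, J5=16, J6=27
Total waiting = 19 + 23 + 24 + 26 + 16 + 27 = 135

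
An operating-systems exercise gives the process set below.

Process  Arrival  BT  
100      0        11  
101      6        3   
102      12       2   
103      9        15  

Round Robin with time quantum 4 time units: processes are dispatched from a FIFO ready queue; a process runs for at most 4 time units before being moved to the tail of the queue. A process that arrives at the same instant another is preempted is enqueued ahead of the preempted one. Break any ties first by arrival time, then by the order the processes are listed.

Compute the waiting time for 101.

2

Timeline: | 100 0-8 | 101 8-11 | 100 11-14 | 103 14-18 | 102 18-20 | 103 20-31 |
Completion: 100=14  101=11  102=20  103=31
Turnaround (C−A): 100=14  101=5  102=8  103=22
Waiting(101) = turnaround − burst = 5 − 3 = 2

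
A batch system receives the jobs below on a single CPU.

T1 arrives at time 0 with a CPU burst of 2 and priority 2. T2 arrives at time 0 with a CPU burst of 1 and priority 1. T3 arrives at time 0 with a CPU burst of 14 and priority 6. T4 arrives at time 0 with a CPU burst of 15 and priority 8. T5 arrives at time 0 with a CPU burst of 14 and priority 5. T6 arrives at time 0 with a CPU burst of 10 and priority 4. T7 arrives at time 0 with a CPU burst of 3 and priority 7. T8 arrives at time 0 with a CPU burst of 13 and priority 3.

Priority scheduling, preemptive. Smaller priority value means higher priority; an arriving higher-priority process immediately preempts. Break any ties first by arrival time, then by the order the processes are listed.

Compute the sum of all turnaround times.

269

Timeline: | T2 0-1 | T1 1-3 | T8 3-16 | T6 16-26 | T5 26-40 | T3 40-54 | T7 54-57 | T4 57-72 |
Completion: T1=3  T2=1  T3=54  T4=72  T5=40  T6=26  T7=57  T8=16
Turnaround (C−A): T1=3  T2=1  T3=54  T4=72  T5=40  T6=26  T7=57  T8=16
Turnaround = completion − arrival: T1=3, T2=1, T3=54, T4=72, T5=40, T6=26, T7=57, T8=16
Total turnaround = 3 + 1 + 54 + 72 + 40 + 26 + 57 + 16 = 269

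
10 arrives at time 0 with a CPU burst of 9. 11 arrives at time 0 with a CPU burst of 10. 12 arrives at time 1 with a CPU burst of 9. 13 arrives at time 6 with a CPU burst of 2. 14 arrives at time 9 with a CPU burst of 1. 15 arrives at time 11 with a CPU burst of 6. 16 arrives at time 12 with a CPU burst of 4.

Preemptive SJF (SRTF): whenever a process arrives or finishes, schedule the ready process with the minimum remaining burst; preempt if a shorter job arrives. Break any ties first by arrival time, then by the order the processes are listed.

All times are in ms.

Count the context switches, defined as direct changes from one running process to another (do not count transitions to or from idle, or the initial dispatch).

Schedule: | 10 0-6 | 13 6-8 | 10 8-9 | 14 9-10 | 10 10-12 | 16 12-16 | 15 16-22 | 12 22-31 | 11 31-41 |
Completion: 10=12  11=41  12=31  13=8  14=10  15=22  16=16

8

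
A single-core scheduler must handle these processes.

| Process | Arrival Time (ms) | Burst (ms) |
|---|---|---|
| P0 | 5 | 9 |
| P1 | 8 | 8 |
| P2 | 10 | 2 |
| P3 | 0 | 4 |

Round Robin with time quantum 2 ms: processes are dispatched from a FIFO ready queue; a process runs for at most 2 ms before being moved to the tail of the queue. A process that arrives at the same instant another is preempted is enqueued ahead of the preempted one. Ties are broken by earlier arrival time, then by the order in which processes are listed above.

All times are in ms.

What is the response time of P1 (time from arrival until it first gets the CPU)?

Timeline: | P3 0-4 | idle 4-5 | P0 5-9 | P1 9-11 | P0 11-13 | P2 13-15 | P1 15-17 | P0 17-19 | P1 19-21 | P0 21-22 | P1 22-24 |
Completion: P0=22  P1=24  P2=15  P3=4
Response(P1) = first start − arrival = 9 − 8 = 1

1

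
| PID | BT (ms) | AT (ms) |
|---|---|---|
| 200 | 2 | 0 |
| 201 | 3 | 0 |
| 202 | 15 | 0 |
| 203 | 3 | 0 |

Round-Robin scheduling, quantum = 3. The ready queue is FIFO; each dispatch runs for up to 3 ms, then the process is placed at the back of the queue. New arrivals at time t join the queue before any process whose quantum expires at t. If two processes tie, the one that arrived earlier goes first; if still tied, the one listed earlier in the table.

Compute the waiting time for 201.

2

Gantt: | 200 0-2 | 201 2-5 | 202 5-8 | 203 8-11 | 202 11-23 |
Completion: 200=2  201=5  202=23  203=11
Turnaround (C−A): 200=2  201=5  202=23  203=11
Waiting(201) = turnaround − burst = 5 − 3 = 2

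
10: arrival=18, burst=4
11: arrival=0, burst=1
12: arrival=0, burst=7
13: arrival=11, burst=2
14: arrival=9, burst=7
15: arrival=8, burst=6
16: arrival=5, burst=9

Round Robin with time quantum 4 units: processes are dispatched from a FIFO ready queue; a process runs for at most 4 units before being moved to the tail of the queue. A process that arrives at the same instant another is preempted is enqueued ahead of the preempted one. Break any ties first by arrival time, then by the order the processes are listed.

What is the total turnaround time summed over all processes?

Timeline: | 11 0-1 | 12 1-5 | 16 5-9 | 12 9-12 | 15 12-16 | 14 16-20 | 16 20-24 | 13 24-26 | 15 26-28 | 10 28-32 | 14 32-35 | 16 35-36 |
Completion: 10=32  11=1  12=12  13=26  14=35  15=28  16=36
Turnaround (C−A): 10=14  11=1  12=12  13=15  14=26  15=20  16=31
Turnaround = completion − arrival: 10=14, 11=1, 12=12, 13=15, 14=26, 15=20, 16=31
Total turnaround = 14 + 1 + 12 + 15 + 26 + 20 + 31 = 119

119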